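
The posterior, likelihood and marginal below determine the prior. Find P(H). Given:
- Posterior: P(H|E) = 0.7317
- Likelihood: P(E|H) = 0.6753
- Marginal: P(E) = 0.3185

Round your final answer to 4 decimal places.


From Bayes' theorem: P(H|E) = P(E|H) × P(H) / P(E)

Rearranging for P(H):
P(H) = P(H|E) × P(E) / P(E|H)
     = 0.7317 × 0.3185 / 0.6753
     = 0.23304645 / 0.6753
     = 0.3451


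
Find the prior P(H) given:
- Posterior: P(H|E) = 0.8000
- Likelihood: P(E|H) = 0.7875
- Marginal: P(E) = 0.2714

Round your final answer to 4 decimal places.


From Bayes' theorem: P(H|E) = P(E|H) × P(H) / P(E)

Rearranging for P(H):
P(H) = P(H|E) × P(E) / P(E|H)
     = 0.8000 × 0.2714 / 0.7875
     = 0.21712000 / 0.7875
     = 0.2757


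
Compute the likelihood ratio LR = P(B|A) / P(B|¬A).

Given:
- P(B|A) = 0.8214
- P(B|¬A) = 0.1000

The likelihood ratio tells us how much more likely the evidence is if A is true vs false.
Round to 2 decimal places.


Likelihood Ratio (LR) = P(B|A) / P(B|¬A)

LR = 0.8214 / 0.1000
   = 8.21

The evidence is 8.21 times more likely if A is true than if A is false.
Since LR > 1, the evidence supports A over ¬A.


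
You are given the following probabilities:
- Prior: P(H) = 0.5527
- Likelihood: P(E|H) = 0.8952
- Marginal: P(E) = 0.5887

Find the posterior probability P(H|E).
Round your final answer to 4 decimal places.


Using Bayes' theorem:

P(H|E) = P(E|H) × P(H) / P(E)
       = 0.8952 × 0.5527 / 0.5887
       = 0.49477704 / 0.5887
       = 0.8405

The evidence strengthens our belief in H.
Prior: 0.5527 → Posterior: 0.8405


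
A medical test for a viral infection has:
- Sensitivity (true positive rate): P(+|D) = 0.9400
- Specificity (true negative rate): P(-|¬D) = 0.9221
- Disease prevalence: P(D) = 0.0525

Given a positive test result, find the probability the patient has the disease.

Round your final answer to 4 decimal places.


Let D = has disease, + = positive test

Given:
- P(D) = 0.0525 (prevalence)
- P(+|D) = 0.9400 (sensitivity)
- P(-|¬D) = 0.9221 (specificity)
- P(+|¬D) = 0.0779 (false positive rate = 1 - specificity)

Step 1: Find P(+)
P(+) = P(+|D)P(D) + P(+|¬D)P(¬D)
     = 0.9400 × 0.0525 + 0.0779 × 0.9475
     = 0.04935000 + 0.07381025
     = 0.12316025

Step 2: Apply Bayes' theorem for P(D|+)
P(D|+) = P(+|D)P(D) / P(+)
       = 0.04935000 / 0.12316025
       = 0.4007


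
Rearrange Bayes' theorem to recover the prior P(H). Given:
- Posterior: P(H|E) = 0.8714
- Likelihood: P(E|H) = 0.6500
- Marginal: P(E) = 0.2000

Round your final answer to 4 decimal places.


From Bayes' theorem: P(H|E) = P(E|H) × P(H) / P(E)

Rearranging for P(H):
P(H) = P(H|E) × P(E) / P(E|H)
     = 0.8714 × 0.2000 / 0.6500
     = 0.17428000 / 0.6500
     = 0.2681


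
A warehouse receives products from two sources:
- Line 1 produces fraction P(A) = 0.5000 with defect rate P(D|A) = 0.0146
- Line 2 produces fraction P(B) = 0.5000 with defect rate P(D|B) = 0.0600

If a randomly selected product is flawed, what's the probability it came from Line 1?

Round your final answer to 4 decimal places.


Let A = from Line 1, D = flawed

Given:
- P(A) = 0.5000, P(B) = 0.5000
- P(D|A) = 0.0146, P(D|B) = 0.0600

Step 1: Find P(D)
P(D) = P(D|A)P(A) + P(D|B)P(B)
     = 0.0146 × 0.5000 + 0.0600 × 0.5000
     = 0.00730000 + 0.03000000
     = 0.03730000

Step 2: Apply Bayes' theorem
P(A|D) = P(D|A)P(A) / P(D)
       = 0.00730000 / 0.03730000
       = 0.1957


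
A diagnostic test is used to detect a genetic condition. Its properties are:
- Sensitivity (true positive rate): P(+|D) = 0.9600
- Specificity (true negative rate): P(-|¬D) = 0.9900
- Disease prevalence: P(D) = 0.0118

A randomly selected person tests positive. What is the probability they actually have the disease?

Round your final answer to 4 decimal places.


Let D = has disease, + = positive test

Given:
- P(D) = 0.0118 (prevalence)
- P(+|D) = 0.9600 (sensitivity)
- P(-|¬D) = 0.9900 (specificity)
- P(+|¬D) = 0.0100 (false positive rate = 1 - specificity)

Step 1: Find P(+)
P(+) = P(+|D)P(D) + P(+|¬D)P(¬D)
     = 0.9600 × 0.0118 + 0.0100 × 0.9882
     = 0.01132800 + 0.00988200
     = 0.02121000

Step 2: Apply Bayes' theorem for P(D|+)
P(D|+) = P(+|D)P(D) / P(+)
       = 0.01132800 / 0.02121000
       = 0.5341


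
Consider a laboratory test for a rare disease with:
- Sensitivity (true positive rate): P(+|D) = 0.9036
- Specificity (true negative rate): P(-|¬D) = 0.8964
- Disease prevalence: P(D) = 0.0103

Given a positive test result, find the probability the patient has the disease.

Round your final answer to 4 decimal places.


Let D = has disease, + = positive test

Given:
- P(D) = 0.0103 (prevalence)
- P(+|D) = 0.9036 (sensitivity)
- P(-|¬D) = 0.8964 (specificity)
- P(+|¬D) = 0.1036 (false positive rate = 1 - specificity)

Step 1: Find P(+)
P(+) = P(+|D)P(D) + P(+|¬D)P(¬D)
     = 0.9036 × 0.0103 + 0.1036 × 0.9897
     = 0.00930708 + 0.10253292
     = 0.11184000

Step 2: Apply Bayes' theorem for P(D|+)
P(D|+) = P(+|D)P(D) / P(+)
       = 0.00930708 / 0.11184000
       = 0.0832


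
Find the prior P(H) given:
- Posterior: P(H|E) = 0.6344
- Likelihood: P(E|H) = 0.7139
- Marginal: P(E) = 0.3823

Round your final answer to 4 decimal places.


From Bayes' theorem: P(H|E) = P(E|H) × P(H) / P(E)

Rearranging for P(H):
P(H) = P(H|E) × P(E) / P(E|H)
     = 0.6344 × 0.3823 / 0.7139
     = 0.24253112 / 0.7139
     = 0.3397


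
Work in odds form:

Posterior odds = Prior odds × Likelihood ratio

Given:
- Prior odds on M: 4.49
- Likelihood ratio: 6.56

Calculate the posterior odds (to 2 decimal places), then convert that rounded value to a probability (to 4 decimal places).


Step 1: Calculate posterior odds
Posterior odds = Prior odds × LR
               = 4.49 × 6.56
               = 29.45

Step 2: Convert to probability
P(M|E) = Posterior odds / (1 + Posterior odds)
       = 29.45 / (1 + 29.45)
       = 29.45 / 30.45
       = 0.9672

The evidence increased P(M) from 0.8179 to 0.9672.


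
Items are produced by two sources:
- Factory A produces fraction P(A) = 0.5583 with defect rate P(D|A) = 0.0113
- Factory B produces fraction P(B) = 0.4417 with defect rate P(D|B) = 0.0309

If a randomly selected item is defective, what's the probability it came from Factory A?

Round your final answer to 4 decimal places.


Let A = from Factory A, D = defective

Given:
- P(A) = 0.5583, P(B) = 0.4417
- P(D|A) = 0.0113, P(D|B) = 0.0309

Step 1: Find P(D)
P(D) = P(D|A)P(A) + P(D|B)P(B)
     = 0.0113 × 0.5583 + 0.0309 × 0.4417
     = 0.00630879 + 0.01364853
     = 0.01995732

Step 2: Apply Bayes' theorem
P(A|D) = P(D|A)P(A) / P(D)
       = 0.00630879 / 0.01995732
       = 0.3161


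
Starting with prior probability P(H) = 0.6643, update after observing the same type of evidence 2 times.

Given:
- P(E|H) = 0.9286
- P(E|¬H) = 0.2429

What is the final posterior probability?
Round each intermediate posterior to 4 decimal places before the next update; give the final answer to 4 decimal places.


Sequential Bayesian updating:

Initial prior: P(H) = 0.6643

Update 1:
  P(E) = 0.9286 × 0.6643 + 0.2429 × 0.3357 = 0.61686898 + 0.08154153 = 0.69841051
  P(H|E) = 0.61686898 / 0.69841051 = 0.8832

Update 2:
  P(E) = 0.9286 × 0.8832 + 0.2429 × 0.1168 = 0.82013952 + 0.02837072 = 0.84851024
  P(H|E) = 0.82013952 / 0.84851024 = 0.9666

Final posterior: 0.9666


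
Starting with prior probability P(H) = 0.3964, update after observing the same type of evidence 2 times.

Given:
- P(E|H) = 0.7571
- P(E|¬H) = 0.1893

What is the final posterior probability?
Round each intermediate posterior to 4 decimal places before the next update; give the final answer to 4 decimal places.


Sequential Bayesian updating:

Initial prior: P(H) = 0.3964

Update 1:
  P(E) = 0.7571 × 0.3964 + 0.1893 × 0.6036 = 0.30011444 + 0.11426148 = 0.41437592
  P(H|E) = 0.30011444 / 0.41437592 = 0.7243

Update 2:
  P(E) = 0.7571 × 0.7243 + 0.1893 × 0.2757 = 0.54836753 + 0.05219001 = 0.60055754
  P(H|E) = 0.54836753 / 0.60055754 = 0.9131

Final posterior: 0.9131


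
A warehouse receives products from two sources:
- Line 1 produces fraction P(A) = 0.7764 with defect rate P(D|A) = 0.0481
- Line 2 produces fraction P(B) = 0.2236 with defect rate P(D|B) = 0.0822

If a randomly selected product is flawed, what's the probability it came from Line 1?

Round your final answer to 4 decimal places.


Let A = from Line 1, D = flawed

Given:
- P(A) = 0.7764, P(B) = 0.2236
- P(D|A) = 0.0481, P(D|B) = 0.0822

Step 1: Find P(D)
P(D) = P(D|A)P(A) + P(D|B)P(B)
     = 0.0481 × 0.7764 + 0.0822 × 0.2236
     = 0.03734484 + 0.01837992
     = 0.05572476

Step 2: Apply Bayes' theorem
P(A|D) = P(D|A)P(A) / P(D)
       = 0.03734484 / 0.05572476
       = 0.6702


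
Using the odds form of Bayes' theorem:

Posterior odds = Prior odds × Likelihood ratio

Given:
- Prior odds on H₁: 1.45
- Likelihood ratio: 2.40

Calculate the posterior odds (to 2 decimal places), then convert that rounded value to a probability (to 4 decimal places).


Step 1: Calculate posterior odds
Posterior odds = Prior odds × LR
               = 1.45 × 2.40
               = 3.48

Step 2: Convert to probability
P(H₁|E) = Posterior odds / (1 + Posterior odds)
       = 3.48 / (1 + 3.48)
       = 3.48 / 4.48
       = 0.7768

The evidence increased P(H₁) from 0.5918 to 0.7768.


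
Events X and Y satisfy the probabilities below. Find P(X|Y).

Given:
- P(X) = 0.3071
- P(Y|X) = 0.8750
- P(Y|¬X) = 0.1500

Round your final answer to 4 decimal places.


Bayes' theorem: P(X|Y) = P(Y|X) × P(X) / P(Y)

Step 1: Calculate P(Y) using law of total probability
P(Y) = P(Y|X)P(X) + P(Y|¬X)P(¬X)
     = 0.8750 × 0.3071 + 0.1500 × 0.6929
     = 0.26871250 + 0.10393500
     = 0.37264750

Step 2: Apply Bayes' theorem
P(X|Y) = P(Y|X) × P(X) / P(Y)
       = 0.26871250 / 0.37264750
       = 0.7211


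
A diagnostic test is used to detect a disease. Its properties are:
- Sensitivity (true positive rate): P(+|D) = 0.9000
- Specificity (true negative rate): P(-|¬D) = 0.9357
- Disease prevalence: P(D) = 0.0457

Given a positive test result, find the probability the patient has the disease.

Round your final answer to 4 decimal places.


Let D = has disease, + = positive test

Given:
- P(D) = 0.0457 (prevalence)
- P(+|D) = 0.9000 (sensitivity)
- P(-|¬D) = 0.9357 (specificity)
- P(+|¬D) = 0.0643 (false positive rate = 1 - specificity)

Step 1: Find P(+)
P(+) = P(+|D)P(D) + P(+|¬D)P(¬D)
     = 0.9000 × 0.0457 + 0.0643 × 0.9543
     = 0.04113000 + 0.06136149
     = 0.10249149

Step 2: Apply Bayes' theorem for P(D|+)
P(D|+) = P(+|D)P(D) / P(+)
       = 0.04113000 / 0.10249149
       = 0.4013


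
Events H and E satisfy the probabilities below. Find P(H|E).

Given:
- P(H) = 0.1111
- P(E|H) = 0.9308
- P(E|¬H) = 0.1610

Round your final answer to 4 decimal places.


Bayes' theorem: P(H|E) = P(E|H) × P(H) / P(E)

Step 1: Calculate P(E) using law of total probability
P(E) = P(E|H)P(H) + P(E|¬H)P(¬H)
     = 0.9308 × 0.1111 + 0.1610 × 0.8889
     = 0.10341188 + 0.14311290
     = 0.24652478

Step 2: Apply Bayes' theorem
P(H|E) = P(E|H) × P(H) / P(E)
       = 0.10341188 / 0.24652478
       = 0.4195


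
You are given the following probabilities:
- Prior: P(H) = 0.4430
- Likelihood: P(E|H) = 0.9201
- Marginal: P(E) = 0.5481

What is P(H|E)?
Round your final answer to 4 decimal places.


Using Bayes' theorem:

P(H|E) = P(E|H) × P(H) / P(E)
       = 0.9201 × 0.4430 / 0.5481
       = 0.40760430 / 0.5481
       = 0.7437

The evidence strengthens our belief in H.
Prior: 0.4430 → Posterior: 0.7437


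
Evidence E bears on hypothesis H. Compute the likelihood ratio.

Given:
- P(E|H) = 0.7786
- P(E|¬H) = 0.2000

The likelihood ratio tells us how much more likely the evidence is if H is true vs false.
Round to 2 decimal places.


Likelihood Ratio (LR) = P(E|H) / P(E|¬H)

LR = 0.7786 / 0.2000
   = 3.89

The evidence is 3.89 times more likely if H is true than if H is false.
Since LR > 1, the evidence supports H over ¬H.


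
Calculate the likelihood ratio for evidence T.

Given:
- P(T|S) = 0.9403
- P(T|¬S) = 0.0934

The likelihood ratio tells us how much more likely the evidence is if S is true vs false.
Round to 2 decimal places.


Likelihood Ratio (LR) = P(T|S) / P(T|¬S)

LR = 0.9403 / 0.0934
   = 10.07

The evidence is 10.07 times more likely if S is true than if S is false.
LR > 1, so observing T raises the odds in favor of S.


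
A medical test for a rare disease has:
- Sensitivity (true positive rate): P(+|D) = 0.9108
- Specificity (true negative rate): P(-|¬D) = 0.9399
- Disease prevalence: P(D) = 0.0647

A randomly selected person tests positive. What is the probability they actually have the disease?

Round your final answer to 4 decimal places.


Let D = has disease, + = positive test

Given:
- P(D) = 0.0647 (prevalence)
- P(+|D) = 0.9108 (sensitivity)
- P(-|¬D) = 0.9399 (specificity)
- P(+|¬D) = 0.0601 (false positive rate = 1 - specificity)

Step 1: Find P(+)
P(+) = P(+|D)P(D) + P(+|¬D)P(¬D)
     = 0.9108 × 0.0647 + 0.0601 × 0.9353
     = 0.05892876 + 0.05621153
     = 0.11514029

Step 2: Apply Bayes' theorem for P(D|+)
P(D|+) = P(+|D)P(D) / P(+)
       = 0.05892876 / 0.11514029
       = 0.5118


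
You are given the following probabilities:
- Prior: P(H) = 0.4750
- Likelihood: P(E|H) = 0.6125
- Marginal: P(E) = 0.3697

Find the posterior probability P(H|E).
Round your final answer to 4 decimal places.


Using Bayes' theorem:

P(H|E) = P(E|H) × P(H) / P(E)
       = 0.6125 × 0.4750 / 0.3697
       = 0.29093750 / 0.3697
       = 0.7870

The evidence strengthens our belief in H.
Prior: 0.4750 → Posterior: 0.7870


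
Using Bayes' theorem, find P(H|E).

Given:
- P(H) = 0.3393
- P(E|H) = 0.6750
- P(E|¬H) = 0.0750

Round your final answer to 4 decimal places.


Bayes' theorem: P(H|E) = P(E|H) × P(H) / P(E)

Step 1: Calculate P(E) using law of total probability
P(E) = P(E|H)P(H) + P(E|¬H)P(¬H)
     = 0.6750 × 0.3393 + 0.0750 × 0.6607
     = 0.22902750 + 0.04955250
     = 0.27858000

Step 2: Apply Bayes' theorem
P(H|E) = P(E|H) × P(H) / P(E)
       = 0.22902750 / 0.27858000
       = 0.8221


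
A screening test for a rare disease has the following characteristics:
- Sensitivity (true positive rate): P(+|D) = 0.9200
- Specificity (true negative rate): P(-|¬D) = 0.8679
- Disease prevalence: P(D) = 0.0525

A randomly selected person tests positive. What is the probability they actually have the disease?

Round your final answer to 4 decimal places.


Let D = has disease, + = positive test

Given:
- P(D) = 0.0525 (prevalence)
- P(+|D) = 0.9200 (sensitivity)
- P(-|¬D) = 0.8679 (specificity)
- P(+|¬D) = 0.1321 (false positive rate = 1 - specificity)

Step 1: Find P(+)
P(+) = P(+|D)P(D) + P(+|¬D)P(¬D)
     = 0.9200 × 0.0525 + 0.1321 × 0.9475
     = 0.04830000 + 0.12516475
     = 0.17346475

Step 2: Apply Bayes' theorem for P(D|+)
P(D|+) = P(+|D)P(D) / P(+)
       = 0.04830000 / 0.17346475
       = 0.2784


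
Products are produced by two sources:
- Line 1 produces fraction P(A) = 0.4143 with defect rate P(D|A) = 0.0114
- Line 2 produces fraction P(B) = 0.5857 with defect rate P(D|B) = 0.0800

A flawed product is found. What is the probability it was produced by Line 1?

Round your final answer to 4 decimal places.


Let A = from Line 1, D = flawed

Given:
- P(A) = 0.4143, P(B) = 0.5857
- P(D|A) = 0.0114, P(D|B) = 0.0800

Step 1: Find P(D)
P(D) = P(D|A)P(A) + P(D|B)P(B)
     = 0.0114 × 0.4143 + 0.0800 × 0.5857
     = 0.00472302 + 0.04685600
     = 0.05157902

Step 2: Apply Bayes' theorem
P(A|D) = P(D|A)P(A) / P(D)
       = 0.00472302 / 0.05157902
       = 0.0916


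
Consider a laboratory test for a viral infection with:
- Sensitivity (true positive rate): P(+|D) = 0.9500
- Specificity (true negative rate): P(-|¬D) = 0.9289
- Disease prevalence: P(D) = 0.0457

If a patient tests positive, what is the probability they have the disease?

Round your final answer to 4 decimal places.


Let D = has disease, + = positive test

Given:
- P(D) = 0.0457 (prevalence)
- P(+|D) = 0.9500 (sensitivity)
- P(-|¬D) = 0.9289 (specificity)
- P(+|¬D) = 0.0711 (false positive rate = 1 - specificity)

Step 1: Find P(+)
P(+) = P(+|D)P(D) + P(+|¬D)P(¬D)
     = 0.9500 × 0.0457 + 0.0711 × 0.9543
     = 0.04341500 + 0.06785073
     = 0.11126573

Step 2: Apply Bayes' theorem for P(D|+)
P(D|+) = P(+|D)P(D) / P(+)
       = 0.04341500 / 0.11126573
       = 0.3902


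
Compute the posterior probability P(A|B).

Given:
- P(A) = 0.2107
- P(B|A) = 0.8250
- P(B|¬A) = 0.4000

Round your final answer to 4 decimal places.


Bayes' theorem: P(A|B) = P(B|A) × P(A) / P(B)

Step 1: Calculate P(B) using law of total probability
P(B) = P(B|A)P(A) + P(B|¬A)P(¬A)
     = 0.8250 × 0.2107 + 0.4000 × 0.7893
     = 0.17382750 + 0.31572000
     = 0.48954750

Step 2: Apply Bayes' theorem
P(A|B) = P(B|A) × P(A) / P(B)
       = 0.17382750 / 0.48954750
       = 0.3551


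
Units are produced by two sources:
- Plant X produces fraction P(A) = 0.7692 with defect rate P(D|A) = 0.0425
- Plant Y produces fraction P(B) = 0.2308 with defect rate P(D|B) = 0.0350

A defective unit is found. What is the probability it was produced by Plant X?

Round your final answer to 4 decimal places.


Let A = from Plant X, D = defective

Given:
- P(A) = 0.7692, P(B) = 0.2308
- P(D|A) = 0.0425, P(D|B) = 0.0350

Step 1: Find P(D)
P(D) = P(D|A)P(A) + P(D|B)P(B)
     = 0.0425 × 0.7692 + 0.0350 × 0.2308
     = 0.03269100 + 0.00807800
     = 0.04076900

Step 2: Apply Bayes' theorem
P(A|D) = P(D|A)P(A) / P(D)
       = 0.03269100 / 0.04076900
       = 0.8019


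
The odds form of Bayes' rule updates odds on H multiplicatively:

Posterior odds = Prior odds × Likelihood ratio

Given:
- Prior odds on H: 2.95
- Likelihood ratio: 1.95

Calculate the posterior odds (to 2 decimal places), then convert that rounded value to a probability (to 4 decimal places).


Step 1: Calculate posterior odds
Posterior odds = Prior odds × LR
               = 2.95 × 1.95
               = 5.75

Step 2: Convert to probability
P(H|E) = Posterior odds / (1 + Posterior odds)
       = 5.75 / (1 + 5.75)
       = 5.75 / 6.75
       = 0.8519

The evidence increased P(H) from 0.7468 to 0.8519.


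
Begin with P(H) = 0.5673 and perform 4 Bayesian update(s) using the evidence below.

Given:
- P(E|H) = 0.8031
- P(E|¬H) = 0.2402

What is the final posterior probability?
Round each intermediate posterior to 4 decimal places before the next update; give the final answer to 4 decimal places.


Sequential Bayesian updating:

Initial prior: P(H) = 0.5673

Update 1:
  P(E) = 0.8031 × 0.5673 + 0.2402 × 0.4327 = 0.45559863 + 0.10393454 = 0.55953317
  P(H|E) = 0.45559863 / 0.55953317 = 0.8142

Update 2:
  P(E) = 0.8031 × 0.8142 + 0.2402 × 0.1858 = 0.65388402 + 0.04462916 = 0.69851318
  P(H|E) = 0.65388402 / 0.69851318 = 0.9361

Update 3:
  P(E) = 0.8031 × 0.9361 + 0.2402 × 0.0639 = 0.75178191 + 0.01534878 = 0.76713069
  P(H|E) = 0.75178191 / 0.76713069 = 0.9800

Update 4:
  P(E) = 0.8031 × 0.9800 + 0.2402 × 0.0200 = 0.78703800 + 0.00480400 = 0.79184200
  P(H|E) = 0.78703800 / 0.79184200 = 0.9939

Final posterior: 0.9939


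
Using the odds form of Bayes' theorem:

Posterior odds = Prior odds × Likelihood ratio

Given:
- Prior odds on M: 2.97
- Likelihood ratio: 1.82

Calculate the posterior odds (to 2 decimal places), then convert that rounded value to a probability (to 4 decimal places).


Step 1: Calculate posterior odds
Posterior odds = Prior odds × LR
               = 2.97 × 1.82
               = 5.41

Step 2: Convert to probability
P(M|E) = Posterior odds / (1 + Posterior odds)
       = 5.41 / (1 + 5.41)
       = 5.41 / 6.41
       = 0.8440

The evidence increased P(M) from 0.7481 to 0.8440.


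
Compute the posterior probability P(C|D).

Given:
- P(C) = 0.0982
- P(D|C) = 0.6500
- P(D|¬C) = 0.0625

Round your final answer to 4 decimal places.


Bayes' theorem: P(C|D) = P(D|C) × P(C) / P(D)

Step 1: Calculate P(D) using law of total probability
P(D) = P(D|C)P(C) + P(D|¬C)P(¬C)
     = 0.6500 × 0.0982 + 0.0625 × 0.9018
     = 0.06383000 + 0.05636250
     = 0.12019250

Step 2: Apply Bayes' theorem
P(C|D) = P(D|C) × P(C) / P(D)
       = 0.06383000 / 0.12019250
       = 0.5311


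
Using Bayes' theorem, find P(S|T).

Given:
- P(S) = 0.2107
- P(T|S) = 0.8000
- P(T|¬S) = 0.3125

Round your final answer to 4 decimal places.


Bayes' theorem: P(S|T) = P(T|S) × P(S) / P(T)

Step 1: Calculate P(T) using law of total probability
P(T) = P(T|S)P(S) + P(T|¬S)P(¬S)
     = 0.8000 × 0.2107 + 0.3125 × 0.7893
     = 0.16856000 + 0.24665625
     = 0.41521625

Step 2: Apply Bayes' theorem
P(S|T) = P(T|S) × P(S) / P(T)
       = 0.16856000 / 0.41521625
       = 0.4060


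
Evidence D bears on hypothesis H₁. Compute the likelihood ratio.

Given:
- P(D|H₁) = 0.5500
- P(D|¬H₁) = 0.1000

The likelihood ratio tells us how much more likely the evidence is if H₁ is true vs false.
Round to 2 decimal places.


Likelihood Ratio (LR) = P(D|H₁) / P(D|¬H₁)

LR = 0.5500 / 0.1000
   = 5.50

The evidence is 5.50 times more likely if H₁ is true than if H₁ is false.
LR > 1, so observing D raises the odds in favor of H₁.


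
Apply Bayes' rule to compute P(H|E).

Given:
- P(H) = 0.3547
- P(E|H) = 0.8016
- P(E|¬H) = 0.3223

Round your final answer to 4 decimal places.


Bayes' theorem: P(H|E) = P(E|H) × P(H) / P(E)

Step 1: Calculate P(E) using law of total probability
P(E) = P(E|H)P(H) + P(E|¬H)P(¬H)
     = 0.8016 × 0.3547 + 0.3223 × 0.6453
     = 0.28432752 + 0.20798019
     = 0.49230771

Step 2: Apply Bayes' theorem
P(H|E) = P(E|H) × P(H) / P(E)
       = 0.28432752 / 0.49230771
       = 0.5775


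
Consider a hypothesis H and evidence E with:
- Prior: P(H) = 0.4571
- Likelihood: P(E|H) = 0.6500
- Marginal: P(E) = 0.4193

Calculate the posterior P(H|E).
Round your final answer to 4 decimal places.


Using Bayes' theorem:

P(H|E) = P(E|H) × P(H) / P(E)
       = 0.6500 × 0.4571 / 0.4193
       = 0.29711500 / 0.4193
       = 0.7086

The evidence strengthens our belief in H.
Prior: 0.4571 → Posterior: 0.7086


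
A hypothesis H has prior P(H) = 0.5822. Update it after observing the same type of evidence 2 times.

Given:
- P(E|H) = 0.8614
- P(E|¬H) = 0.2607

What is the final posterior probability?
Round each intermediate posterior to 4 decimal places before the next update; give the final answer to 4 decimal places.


Sequential Bayesian updating:

Initial prior: P(H) = 0.5822

Update 1:
  P(E) = 0.8614 × 0.5822 + 0.2607 × 0.4178 = 0.50150708 + 0.10892046 = 0.61042754
  P(H|E) = 0.50150708 / 0.61042754 = 0.8216

Update 2:
  P(E) = 0.8614 × 0.8216 + 0.2607 × 0.1784 = 0.70772624 + 0.04650888 = 0.75423512
  P(H|E) = 0.70772624 / 0.75423512 = 0.9383

Final posterior: 0.9383


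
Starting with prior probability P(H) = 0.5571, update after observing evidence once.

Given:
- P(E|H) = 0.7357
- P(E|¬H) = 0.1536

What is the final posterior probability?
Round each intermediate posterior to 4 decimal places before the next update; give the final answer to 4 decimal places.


Sequential Bayesian updating:

Initial prior: P(H) = 0.5571

Update 1:
  P(E) = 0.7357 × 0.5571 + 0.1536 × 0.4429 = 0.40985847 + 0.06802944 = 0.47788791
  P(H|E) = 0.40985847 / 0.47788791 = 0.8576

Final posterior: 0.8576


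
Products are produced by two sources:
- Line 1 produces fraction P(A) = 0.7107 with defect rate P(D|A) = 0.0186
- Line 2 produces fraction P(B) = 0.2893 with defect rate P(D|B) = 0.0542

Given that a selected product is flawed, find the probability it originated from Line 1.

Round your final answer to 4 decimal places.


Let A = from Line 1, D = flawed

Given:
- P(A) = 0.7107, P(B) = 0.2893
- P(D|A) = 0.0186, P(D|B) = 0.0542

Step 1: Find P(D)
P(D) = P(D|A)P(A) + P(D|B)P(B)
     = 0.0186 × 0.7107 + 0.0542 × 0.2893
     = 0.01321902 + 0.01568006
     = 0.02889908

Step 2: Apply Bayes' theorem
P(A|D) = P(D|A)P(A) / P(D)
       = 0.01321902 / 0.02889908
       = 0.4574


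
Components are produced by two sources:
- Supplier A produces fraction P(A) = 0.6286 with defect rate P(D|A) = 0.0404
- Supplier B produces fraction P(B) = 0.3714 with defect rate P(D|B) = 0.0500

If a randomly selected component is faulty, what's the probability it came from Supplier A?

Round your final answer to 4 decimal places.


Let A = from Supplier A, D = faulty

Given:
- P(A) = 0.6286, P(B) = 0.3714
- P(D|A) = 0.0404, P(D|B) = 0.0500

Step 1: Find P(D)
P(D) = P(D|A)P(A) + P(D|B)P(B)
     = 0.0404 × 0.6286 + 0.0500 × 0.3714
     = 0.02539544 + 0.01857000
     = 0.04396544

Step 2: Apply Bayes' theorem
P(A|D) = P(D|A)P(A) / P(D)
       = 0.02539544 / 0.04396544
       = 0.5776


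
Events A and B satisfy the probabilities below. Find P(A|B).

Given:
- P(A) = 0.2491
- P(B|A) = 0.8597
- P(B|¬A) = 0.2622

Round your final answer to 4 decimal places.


Bayes' theorem: P(A|B) = P(B|A) × P(A) / P(B)

Step 1: Calculate P(B) using law of total probability
P(B) = P(B|A)P(A) + P(B|¬A)P(¬A)
     = 0.8597 × 0.2491 + 0.2622 × 0.7509
     = 0.21415127 + 0.19688598
     = 0.41103725

Step 2: Apply Bayes' theorem
P(A|B) = P(B|A) × P(A) / P(B)
       = 0.21415127 / 0.41103725
       = 0.5210


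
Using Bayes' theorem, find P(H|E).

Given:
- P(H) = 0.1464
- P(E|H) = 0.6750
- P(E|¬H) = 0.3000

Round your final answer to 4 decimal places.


Bayes' theorem: P(H|E) = P(E|H) × P(H) / P(E)

Step 1: Calculate P(E) using law of total probability
P(E) = P(E|H)P(H) + P(E|¬H)P(¬H)
     = 0.6750 × 0.1464 + 0.3000 × 0.8536
     = 0.09882000 + 0.25608000
     = 0.35490000

Step 2: Apply Bayes' theorem
P(H|E) = P(E|H) × P(H) / P(E)
       = 0.09882000 / 0.35490000
       = 0.2784


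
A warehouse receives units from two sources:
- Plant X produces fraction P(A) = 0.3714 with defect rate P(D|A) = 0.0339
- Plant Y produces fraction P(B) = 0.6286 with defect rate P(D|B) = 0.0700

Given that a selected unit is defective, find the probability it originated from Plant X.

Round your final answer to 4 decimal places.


Let A = from Plant X, D = defective

Given:
- P(A) = 0.3714, P(B) = 0.6286
- P(D|A) = 0.0339, P(D|B) = 0.0700

Step 1: Find P(D)
P(D) = P(D|A)P(A) + P(D|B)P(B)
     = 0.0339 × 0.3714 + 0.0700 × 0.6286
     = 0.01259046 + 0.04400200
     = 0.05659246

Step 2: Apply Bayes' theorem
P(A|D) = P(D|A)P(A) / P(D)
       = 0.01259046 / 0.05659246
       = 0.2225


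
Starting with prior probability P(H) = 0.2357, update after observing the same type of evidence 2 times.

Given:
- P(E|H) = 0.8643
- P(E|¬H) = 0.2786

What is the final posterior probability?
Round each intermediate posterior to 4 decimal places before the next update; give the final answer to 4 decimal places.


Sequential Bayesian updating:

Initial prior: P(H) = 0.2357

Update 1:
  P(E) = 0.8643 × 0.2357 + 0.2786 × 0.7643 = 0.20371551 + 0.21293398 = 0.41664949
  P(H|E) = 0.20371551 / 0.41664949 = 0.4889

Update 2:
  P(E) = 0.8643 × 0.4889 + 0.2786 × 0.5111 = 0.42255627 + 0.14239246 = 0.56494873
  P(H|E) = 0.42255627 / 0.56494873 = 0.7480

Final posterior: 0.7480


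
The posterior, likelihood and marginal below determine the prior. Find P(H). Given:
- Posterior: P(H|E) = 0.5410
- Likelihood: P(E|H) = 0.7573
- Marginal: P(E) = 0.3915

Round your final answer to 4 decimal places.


From Bayes' theorem: P(H|E) = P(E|H) × P(H) / P(E)

Rearranging for P(H):
P(H) = P(H|E) × P(E) / P(E|H)
     = 0.5410 × 0.3915 / 0.7573
     = 0.21180150 / 0.7573
     = 0.2797


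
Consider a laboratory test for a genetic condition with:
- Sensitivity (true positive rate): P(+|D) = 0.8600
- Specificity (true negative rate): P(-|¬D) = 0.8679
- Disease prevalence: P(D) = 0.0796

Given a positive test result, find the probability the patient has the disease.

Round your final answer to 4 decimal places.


Let D = has disease, + = positive test

Given:
- P(D) = 0.0796 (prevalence)
- P(+|D) = 0.8600 (sensitivity)
- P(-|¬D) = 0.8679 (specificity)
- P(+|¬D) = 0.1321 (false positive rate = 1 - specificity)

Step 1: Find P(+)
P(+) = P(+|D)P(D) + P(+|¬D)P(¬D)
     = 0.8600 × 0.0796 + 0.1321 × 0.9204
     = 0.06845600 + 0.12158484
     = 0.19004084

Step 2: Apply Bayes' theorem for P(D|+)
P(D|+) = P(+|D)P(D) / P(+)
       = 0.06845600 / 0.19004084
       = 0.3602


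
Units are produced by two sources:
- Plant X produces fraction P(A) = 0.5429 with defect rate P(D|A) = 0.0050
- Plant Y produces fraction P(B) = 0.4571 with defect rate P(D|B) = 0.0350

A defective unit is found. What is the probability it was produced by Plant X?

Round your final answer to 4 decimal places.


Let A = from Plant X, D = defective

Given:
- P(A) = 0.5429, P(B) = 0.4571
- P(D|A) = 0.0050, P(D|B) = 0.0350

Step 1: Find P(D)
P(D) = P(D|A)P(A) + P(D|B)P(B)
     = 0.0050 × 0.5429 + 0.0350 × 0.4571
     = 0.00271450 + 0.01599850
     = 0.01871300

Step 2: Apply Bayes' theorem
P(A|D) = P(D|A)P(A) / P(D)
       = 0.00271450 / 0.01871300
       = 0.1451


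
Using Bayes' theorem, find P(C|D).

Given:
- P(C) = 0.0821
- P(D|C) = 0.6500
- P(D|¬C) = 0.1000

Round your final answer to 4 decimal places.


Bayes' theorem: P(C|D) = P(D|C) × P(C) / P(D)

Step 1: Calculate P(D) using law of total probability
P(D) = P(D|C)P(C) + P(D|¬C)P(¬C)
     = 0.6500 × 0.0821 + 0.1000 × 0.9179
     = 0.05336500 + 0.09179000
     = 0.14515500

Step 2: Apply Bayes' theorem
P(C|D) = P(D|C) × P(C) / P(D)
       = 0.05336500 / 0.14515500
       = 0.3676


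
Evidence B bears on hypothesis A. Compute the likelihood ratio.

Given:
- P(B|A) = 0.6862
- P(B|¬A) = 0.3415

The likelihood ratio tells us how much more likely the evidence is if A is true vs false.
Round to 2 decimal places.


Likelihood Ratio (LR) = P(B|A) / P(B|¬A)

LR = 0.6862 / 0.3415
   = 2.01

The evidence is 2.01 times more likely if A is true than if A is false.
Because LR exceeds 1, B is evidence for A.


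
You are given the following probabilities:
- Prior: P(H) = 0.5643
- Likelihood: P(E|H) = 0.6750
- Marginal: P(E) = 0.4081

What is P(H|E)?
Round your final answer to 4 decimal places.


Using Bayes' theorem:

P(H|E) = P(E|H) × P(H) / P(E)
       = 0.6750 × 0.5643 / 0.4081
       = 0.38090250 / 0.4081
       = 0.9334

The evidence strengthens our belief in H.
Prior: 0.5643 → Posterior: 0.9334


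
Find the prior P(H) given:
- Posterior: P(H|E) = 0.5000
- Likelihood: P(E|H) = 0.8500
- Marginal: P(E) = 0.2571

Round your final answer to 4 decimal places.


From Bayes' theorem: P(H|E) = P(E|H) × P(H) / P(E)

Rearranging for P(H):
P(H) = P(H|E) × P(E) / P(E|H)
     = 0.5000 × 0.2571 / 0.8500
     = 0.12855000 / 0.8500
     = 0.1512


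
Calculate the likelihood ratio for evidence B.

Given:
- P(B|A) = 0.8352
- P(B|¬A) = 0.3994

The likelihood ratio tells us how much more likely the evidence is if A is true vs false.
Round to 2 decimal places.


Likelihood Ratio (LR) = P(B|A) / P(B|¬A)

LR = 0.8352 / 0.3994
   = 2.09

The evidence is 2.09 times more likely if A is true than if A is false.
Since LR > 1, the evidence supports A over ¬A.


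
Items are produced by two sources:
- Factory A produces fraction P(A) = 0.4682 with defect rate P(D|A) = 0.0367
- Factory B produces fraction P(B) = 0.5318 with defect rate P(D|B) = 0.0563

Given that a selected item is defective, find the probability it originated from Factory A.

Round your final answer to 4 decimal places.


Let A = from Factory A, D = defective

Given:
- P(A) = 0.4682, P(B) = 0.5318
- P(D|A) = 0.0367, P(D|B) = 0.0563

Step 1: Find P(D)
P(D) = P(D|A)P(A) + P(D|B)P(B)
     = 0.0367 × 0.4682 + 0.0563 × 0.5318
     = 0.01718294 + 0.02994034
     = 0.04712328

Step 2: Apply Bayes' theorem
P(A|D) = P(D|A)P(A) / P(D)
       = 0.01718294 / 0.04712328
       = 0.3646


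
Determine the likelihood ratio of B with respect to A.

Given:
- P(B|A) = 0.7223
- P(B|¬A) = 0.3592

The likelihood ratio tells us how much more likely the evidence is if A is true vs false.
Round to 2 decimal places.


Likelihood Ratio (LR) = P(B|A) / P(B|¬A)

LR = 0.7223 / 0.3592
   = 2.01

The evidence is 2.01 times more likely if A is true than if A is false.
Since LR > 1, the evidence supports A over ¬A.


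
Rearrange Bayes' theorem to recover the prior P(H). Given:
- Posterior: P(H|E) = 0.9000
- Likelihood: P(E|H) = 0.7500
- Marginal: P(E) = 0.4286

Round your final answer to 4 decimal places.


From Bayes' theorem: P(H|E) = P(E|H) × P(H) / P(E)

Rearranging for P(H):
P(H) = P(H|E) × P(E) / P(E|H)
     = 0.9000 × 0.4286 / 0.7500
     = 0.38574000 / 0.7500
     = 0.5143


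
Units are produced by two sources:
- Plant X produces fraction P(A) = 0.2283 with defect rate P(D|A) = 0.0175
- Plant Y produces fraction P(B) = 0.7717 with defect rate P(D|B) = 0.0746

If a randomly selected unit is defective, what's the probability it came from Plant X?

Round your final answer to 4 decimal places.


Let A = from Plant X, D = defective

Given:
- P(A) = 0.2283, P(B) = 0.7717
- P(D|A) = 0.0175, P(D|B) = 0.0746

Step 1: Find P(D)
P(D) = P(D|A)P(A) + P(D|B)P(B)
     = 0.0175 × 0.2283 + 0.0746 × 0.7717
     = 0.00399525 + 0.05756882
     = 0.06156407

Step 2: Apply Bayes' theorem
P(A|D) = P(D|A)P(A) / P(D)
       = 0.00399525 / 0.06156407
       = 0.0649


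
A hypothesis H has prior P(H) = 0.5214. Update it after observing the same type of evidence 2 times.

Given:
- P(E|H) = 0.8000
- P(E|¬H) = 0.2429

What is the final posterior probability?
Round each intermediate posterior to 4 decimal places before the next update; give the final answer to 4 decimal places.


Sequential Bayesian updating:

Initial prior: P(H) = 0.5214

Update 1:
  P(E) = 0.8000 × 0.5214 + 0.2429 × 0.4786 = 0.41712000 + 0.11625194 = 0.53337194
  P(H|E) = 0.41712000 / 0.53337194 = 0.7820

Update 2:
  P(E) = 0.8000 × 0.7820 + 0.2429 × 0.2180 = 0.62560000 + 0.05295220 = 0.67855220
  P(H|E) = 0.62560000 / 0.67855220 = 0.9220

Final posterior: 0.9220


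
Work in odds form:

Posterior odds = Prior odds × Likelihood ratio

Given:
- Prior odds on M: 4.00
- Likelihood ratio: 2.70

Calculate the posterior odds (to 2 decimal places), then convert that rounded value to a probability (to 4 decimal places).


Step 1: Calculate posterior odds
Posterior odds = Prior odds × LR
               = 4.00 × 2.70
               = 10.80

Step 2: Convert to probability
P(M|E) = Posterior odds / (1 + Posterior odds)
       = 10.80 / (1 + 10.80)
       = 10.80 / 11.80
       = 0.9153

The evidence increased P(M) from 0.8000 to 0.9153.


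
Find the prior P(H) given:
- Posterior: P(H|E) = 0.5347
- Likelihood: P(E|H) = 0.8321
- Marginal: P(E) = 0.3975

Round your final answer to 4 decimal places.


From Bayes' theorem: P(H|E) = P(E|H) × P(H) / P(E)

Rearranging for P(H):
P(H) = P(H|E) × P(E) / P(E|H)
     = 0.5347 × 0.3975 / 0.8321
     = 0.21254325 / 0.8321
     = 0.2554


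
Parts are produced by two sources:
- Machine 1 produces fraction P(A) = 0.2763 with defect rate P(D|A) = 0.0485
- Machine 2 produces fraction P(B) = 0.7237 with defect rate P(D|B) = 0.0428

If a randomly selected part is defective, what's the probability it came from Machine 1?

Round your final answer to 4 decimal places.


Let A = from Machine 1, D = defective

Given:
- P(A) = 0.2763, P(B) = 0.7237
- P(D|A) = 0.0485, P(D|B) = 0.0428

Step 1: Find P(D)
P(D) = P(D|A)P(A) + P(D|B)P(B)
     = 0.0485 × 0.2763 + 0.0428 × 0.7237
     = 0.01340055 + 0.03097436
     = 0.04437491

Step 2: Apply Bayes' theorem
P(A|D) = P(D|A)P(A) / P(D)
       = 0.01340055 / 0.04437491
       = 0.3020


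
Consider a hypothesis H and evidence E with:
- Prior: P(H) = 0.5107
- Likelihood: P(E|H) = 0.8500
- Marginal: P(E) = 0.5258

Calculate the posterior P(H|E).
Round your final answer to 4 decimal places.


Using Bayes' theorem:

P(H|E) = P(E|H) × P(H) / P(E)
       = 0.8500 × 0.5107 / 0.5258
       = 0.43409500 / 0.5258
       = 0.8256

The evidence strengthens our belief in H.
Prior: 0.5107 → Posterior: 0.8256


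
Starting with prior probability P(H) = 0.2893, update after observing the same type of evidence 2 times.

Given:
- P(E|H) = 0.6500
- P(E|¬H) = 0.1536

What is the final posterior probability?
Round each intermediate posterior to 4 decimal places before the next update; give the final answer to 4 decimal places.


Sequential Bayesian updating:

Initial prior: P(H) = 0.2893

Update 1:
  P(E) = 0.6500 × 0.2893 + 0.1536 × 0.7107 = 0.18804500 + 0.10916352 = 0.29720852
  P(H|E) = 0.18804500 / 0.29720852 = 0.6327

Update 2:
  P(E) = 0.6500 × 0.6327 + 0.1536 × 0.3673 = 0.41125500 + 0.05641728 = 0.46767228
  P(H|E) = 0.41125500 / 0.46767228 = 0.8794

Final posterior: 0.8794


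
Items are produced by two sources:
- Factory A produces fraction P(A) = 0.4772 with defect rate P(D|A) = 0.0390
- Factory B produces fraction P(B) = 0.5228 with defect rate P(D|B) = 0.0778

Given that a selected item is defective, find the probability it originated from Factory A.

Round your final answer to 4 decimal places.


Let A = from Factory A, D = defective

Given:
- P(A) = 0.4772, P(B) = 0.5228
- P(D|A) = 0.0390, P(D|B) = 0.0778

Step 1: Find P(D)
P(D) = P(D|A)P(A) + P(D|B)P(B)
     = 0.0390 × 0.4772 + 0.0778 × 0.5228
     = 0.01861080 + 0.04067384
     = 0.05928464

Step 2: Apply Bayes' theorem
P(A|D) = P(D|A)P(A) / P(D)
       = 0.01861080 / 0.05928464
       = 0.3139


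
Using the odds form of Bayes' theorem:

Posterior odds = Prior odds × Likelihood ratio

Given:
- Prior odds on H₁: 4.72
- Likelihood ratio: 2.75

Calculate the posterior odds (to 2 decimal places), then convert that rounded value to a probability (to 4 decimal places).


Step 1: Calculate posterior odds
Posterior odds = Prior odds × LR
               = 4.72 × 2.75
               = 12.98

Step 2: Convert to probability
P(H₁|E) = Posterior odds / (1 + Posterior odds)
       = 12.98 / (1 + 12.98)
       = 12.98 / 13.98
       = 0.9285

The evidence increased P(H₁) from 0.8252 to 0.9285.


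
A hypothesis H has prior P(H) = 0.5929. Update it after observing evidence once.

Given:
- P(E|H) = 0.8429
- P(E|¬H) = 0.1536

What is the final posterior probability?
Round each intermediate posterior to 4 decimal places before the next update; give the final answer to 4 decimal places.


Sequential Bayesian updating:

Initial prior: P(H) = 0.5929

Update 1:
  P(E) = 0.8429 × 0.5929 + 0.1536 × 0.4071 = 0.49975541 + 0.06253056 = 0.56228597
  P(H|E) = 0.49975541 / 0.56228597 = 0.8888

Final posterior: 0.8888


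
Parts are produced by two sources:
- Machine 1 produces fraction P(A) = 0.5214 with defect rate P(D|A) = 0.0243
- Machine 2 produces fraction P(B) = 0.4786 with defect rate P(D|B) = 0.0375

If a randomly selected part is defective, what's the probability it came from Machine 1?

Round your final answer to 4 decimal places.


Let A = from Machine 1, D = defective

Given:
- P(A) = 0.5214, P(B) = 0.4786
- P(D|A) = 0.0243, P(D|B) = 0.0375

Step 1: Find P(D)
P(D) = P(D|A)P(A) + P(D|B)P(B)
     = 0.0243 × 0.5214 + 0.0375 × 0.4786
     = 0.01267002 + 0.01794750
     = 0.03061752

Step 2: Apply Bayes' theorem
P(A|D) = P(D|A)P(A) / P(D)
       = 0.01267002 / 0.03061752
       = 0.4138


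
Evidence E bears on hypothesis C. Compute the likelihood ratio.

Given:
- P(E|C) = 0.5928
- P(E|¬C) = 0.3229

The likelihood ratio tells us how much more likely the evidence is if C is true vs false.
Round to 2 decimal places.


Likelihood Ratio (LR) = P(E|C) / P(E|¬C)

LR = 0.5928 / 0.3229
   = 1.84

The evidence is 1.84 times more likely if C is true than if C is false.
Because LR exceeds 1, E is evidence for C.


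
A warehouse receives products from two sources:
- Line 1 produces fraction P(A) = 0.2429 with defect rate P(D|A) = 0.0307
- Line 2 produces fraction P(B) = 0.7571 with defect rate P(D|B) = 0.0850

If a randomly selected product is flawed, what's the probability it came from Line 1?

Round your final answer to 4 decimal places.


Let A = from Line 1, D = flawed

Given:
- P(A) = 0.2429, P(B) = 0.7571
- P(D|A) = 0.0307, P(D|B) = 0.0850

Step 1: Find P(D)
P(D) = P(D|A)P(A) + P(D|B)P(B)
     = 0.0307 × 0.2429 + 0.0850 × 0.7571
     = 0.00745703 + 0.06435350
     = 0.07181053

Step 2: Apply Bayes' theorem
P(A|D) = P(D|A)P(A) / P(D)
       = 0.00745703 / 0.07181053
       = 0.1038
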